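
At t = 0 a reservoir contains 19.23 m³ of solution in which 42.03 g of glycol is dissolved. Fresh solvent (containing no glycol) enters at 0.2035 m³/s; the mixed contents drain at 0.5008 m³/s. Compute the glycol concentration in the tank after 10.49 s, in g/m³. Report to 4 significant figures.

1.936 g/m³

Total volume: dV/dt = Q_in − Q_out = -0.297300 m³/s, so V(t) = 19.23 − 0.297300 t and V(10.49) = 16.1113 m³.
Species balance (pure solvent in): dm/dt = −Q_out · m/V(t).
dm/m = −Q_out dt/(V₀ − 0.297300 t); integrating gives ln(m/m₀) = −(Q_out/(Q_in−Q_out)) ln(V/V₀).
m = m₀ (V₀/V)^(Q_out/(Q_in−Q_out)) = 42.03 × (19.23/16.1113)^(-1.68449) = 31.1967 g.
C = m/V = 31.1967/16.1113 = 1.93632 g/m³.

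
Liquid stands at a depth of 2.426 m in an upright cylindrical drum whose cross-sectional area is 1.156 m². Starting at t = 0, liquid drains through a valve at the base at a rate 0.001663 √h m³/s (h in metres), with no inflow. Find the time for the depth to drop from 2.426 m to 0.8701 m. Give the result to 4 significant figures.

868.6 s

A dh/dt = −Q_out = −0.001663 √h.
Separate and integrate: 2(√h − √h₀) = −(0.001663/A) t.
t = 2A(√h₀ − √h)/0.001663 = 2·1.156·(√2.426 − √0.8701)/0.001663
  = 2.31200 × (1.55756 − 0.932792) / 0.001663 = 868.593 s.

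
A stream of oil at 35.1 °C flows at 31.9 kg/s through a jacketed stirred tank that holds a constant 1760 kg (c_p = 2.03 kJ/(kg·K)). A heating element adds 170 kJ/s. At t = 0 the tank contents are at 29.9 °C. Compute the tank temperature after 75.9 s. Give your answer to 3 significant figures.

35.7 °C

Unsteady energy balance on the tank contents: M c_p dT/dt = ṁ c_p (T_in − T) + 170.
Rearrange: dT/dt = (T_ss − T)/τ with τ = M/ṁ = 55.172 s and T_ss = T_in + Q̇/(ṁ c_p) = 37.725 °C.
This is linear first-order; T(t) = T_ss + (T₀ − T_ss) e^(−t/τ).
T(75.9) = 37.725 + (-7.8252)·e^(−75.9/55.172) = 37.725 + (-7.8252)·0.25267 = 35.748 °C.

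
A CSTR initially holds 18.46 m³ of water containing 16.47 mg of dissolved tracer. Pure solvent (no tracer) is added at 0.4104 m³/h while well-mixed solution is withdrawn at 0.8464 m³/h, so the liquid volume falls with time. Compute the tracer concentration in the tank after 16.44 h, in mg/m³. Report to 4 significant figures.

Let m(t) be the amount of tracer. Volume: V(t) = V₀ + (Q_in − Q_out) t = 18.46 − 0.436000 t; V(16.44) = 11.2922 m³.
Species balance (pure solvent in): dm/dt = −Q_out · m/V(t).
dm/m = −Q_out dt/(V₀ − 0.436000 t); integrating gives ln(m/m₀) = −(Q_out/(Q_in−Q_out)) ln(V/V₀).
m = m₀ (V₀/V)^(Q_out/(Q_in−Q_out)) = 16.47 × (18.46/11.2922)^(-1.94128) = 6.34333 mg.
C = m/V = 6.34333/11.2922 = 0.561746 mg/m³.

0.5617 mg/m³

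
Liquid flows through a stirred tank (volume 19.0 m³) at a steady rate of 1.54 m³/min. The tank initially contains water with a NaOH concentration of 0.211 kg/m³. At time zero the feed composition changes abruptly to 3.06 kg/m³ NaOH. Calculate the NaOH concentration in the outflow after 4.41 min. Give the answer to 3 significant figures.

Species balance on the tank: V dC/dt = Q(C_in − C).
So dC/dt = (C_in − C)/τ with τ = V/Q = 19.0/1.54 = 12.338 min.
Integrating: C(t) = C_in + (C₀ − C_in) e^(−t/τ).
C(4.41) = 3.06 + (0.211 − 3.06)·e^(−4.41/12.338) = 3.06 + (-2.8490)·0.69946 = 1.0672 kg/m³.

1.07 kg/m³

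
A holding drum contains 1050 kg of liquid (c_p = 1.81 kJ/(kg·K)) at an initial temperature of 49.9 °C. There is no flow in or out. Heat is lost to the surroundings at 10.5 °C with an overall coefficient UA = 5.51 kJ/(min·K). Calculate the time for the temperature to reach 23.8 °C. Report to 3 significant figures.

First-law balance (no shaft work): M c_p dT/dt = −UA(T − T_amb).
τ = M c_p/UA = 344.92 min; T_ss = T_amb = 10.500 °C.
T(t) = T_ss + (T₀ − T_ss)e^(−t/τ); set T = 23.8:
t = −τ ln[(T − T_ss)/(T₀ − T_ss)] = −344.92 · ln(0.33756) = 374.58 min.

375 min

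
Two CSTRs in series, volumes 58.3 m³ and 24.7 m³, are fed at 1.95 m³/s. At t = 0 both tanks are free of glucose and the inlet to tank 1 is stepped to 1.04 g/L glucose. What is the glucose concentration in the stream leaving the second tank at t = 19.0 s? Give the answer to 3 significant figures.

0.255 g/L

Each tank obeys Vᵢ dCᵢ/dt = Q(Cᵢ₋₁ − Cᵢ), so τᵢ = Vᵢ/Q.
τ₁ = 58.3/1.95 = 29.897 s; τ₂ = 24.7/1.95 = 12.667 s.
Solving the cascade with C₁(0)=C₂(0)=0 gives C₂(t) = C_in[1 − (τ₁ e^(−t/τ₁) − τ₂ e^(−t/τ₂))/(τ₁ − τ₂)].
At t = 19.0: e^(−t/τ₁) = 0.52967, e^(−t/τ₂) = 0.22313.
C₂ = 1.04·[1 − (29.897·0.52967 − 12.667·0.22313)/(17.231)] = 1.04·0.24499 = 0.25479 g/L.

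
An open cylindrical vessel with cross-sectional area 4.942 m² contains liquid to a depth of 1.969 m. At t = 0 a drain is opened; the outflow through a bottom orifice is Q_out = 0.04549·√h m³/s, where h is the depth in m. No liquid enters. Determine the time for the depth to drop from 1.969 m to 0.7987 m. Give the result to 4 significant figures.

110.7 s

Unsteady balance on liquid volume: A dh/dt = −0.04549 √h.
This is separable: 2 d(√h)/dt = −0.04549/A, so √h = √h₀ − (0.04549/(2A)) t.
t = 2A(√h₀ − √h)/0.04549 = 2·4.942·(√1.969 − √0.7987)/0.04549
  = 9.88400 × (1.40321 − 0.893700) / 0.04549 = 110.706 s.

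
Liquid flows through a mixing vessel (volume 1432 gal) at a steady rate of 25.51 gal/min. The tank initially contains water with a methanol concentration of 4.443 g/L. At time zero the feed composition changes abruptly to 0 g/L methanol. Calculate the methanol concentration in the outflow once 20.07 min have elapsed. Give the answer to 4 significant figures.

3.107 g/L

Transient balance on the dissolved component: V dC/dt = Q(C_in − C).
Time constant τ = V/Q = 1432/25.51 = 56.1348 min.
Solution: C(t) = C_in + (C₀ − C_in) e^(−t/τ).
C(20.07) = 0 + (4.443 − 0)·e^(−20.07/56.1348) = 0 + (4.44300)·0.699400 = 3.10744 g/L.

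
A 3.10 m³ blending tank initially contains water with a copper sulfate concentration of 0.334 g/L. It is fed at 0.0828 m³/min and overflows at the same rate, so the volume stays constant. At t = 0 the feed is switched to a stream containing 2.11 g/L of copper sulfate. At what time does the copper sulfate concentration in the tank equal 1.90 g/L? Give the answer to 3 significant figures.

79.9 min

Unsteady species balance (constant V, well mixed): V dC/dt = Q(C_in − C), so τ = V/Q = 37.440 min.
C(t) = C_in + (C₀ − C_in) e^(−t/τ). Set C = 1.90 and solve for t:
e^(−t/τ) = (C − C_in)/(C₀ − C_in) = (1.90 − 2.11)/(0.334 − 2.11) = 0.11824
t = −τ ln(…) = 37.440 × 2.1350 = 79.934 min.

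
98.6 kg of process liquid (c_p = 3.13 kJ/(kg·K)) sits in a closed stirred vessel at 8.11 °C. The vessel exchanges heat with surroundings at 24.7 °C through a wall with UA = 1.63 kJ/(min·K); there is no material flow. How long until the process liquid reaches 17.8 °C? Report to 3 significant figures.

M c_p dT/dt = −UA(T − T_amb).
τ = M c_p/UA = 189.34 min; T_ss = T_amb = 24.700 °C.
T(t) = T_ss + (T₀ − T_ss)e^(−t/τ); set T = 17.8:
t = −τ ln[(T − T_ss)/(T₀ − T_ss)] = −189.34 · ln(0.41591) = 166.10 min.

166 min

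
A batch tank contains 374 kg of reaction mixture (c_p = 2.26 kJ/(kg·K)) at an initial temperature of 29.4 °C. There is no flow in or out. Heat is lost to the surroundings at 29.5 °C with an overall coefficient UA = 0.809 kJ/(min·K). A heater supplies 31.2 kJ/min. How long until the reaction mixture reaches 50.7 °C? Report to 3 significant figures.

836 min

Lumped-capacitance energy balance: M c_p dT/dt = UA(T_amb − T) + Q̇.
τ = M c_p/UA = 1044.8 min; T_ss = T_amb + Q̇/UA = 29.5 + 31.2/0.809 = 68.066 °C.
T(t) = T_ss + (T₀ − T_ss)e^(−t/τ); set T = 50.7:
t = −τ ln[(T − T_ss)/(T₀ − T_ss)] = −1044.8 · ln(0.44913) = 836.30 min.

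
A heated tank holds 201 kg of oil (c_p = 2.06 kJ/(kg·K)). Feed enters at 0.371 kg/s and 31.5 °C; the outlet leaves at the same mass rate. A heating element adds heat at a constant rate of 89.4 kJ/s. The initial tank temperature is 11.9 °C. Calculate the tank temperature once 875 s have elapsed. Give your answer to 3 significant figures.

First-law balance (no shaft work): M c_p dT/dt = ṁ c_p (T_in − T) + 89.4.
τ = M/ṁ = 541.78 s; T_ss = T_in + Q̇/(ṁ c_p) = 31.5 + 89.4/(0.371·2.06) = 148.48 °C.
T approaches T_ss exponentially: T(t) = T_ss + (T₀ − T_ss) e^(−t/τ).
T(875) = 148.48 + (-136.58)·e^(−875/541.78) = 148.48 + (-136.58)·0.19888 = 121.31 °C.

121 °C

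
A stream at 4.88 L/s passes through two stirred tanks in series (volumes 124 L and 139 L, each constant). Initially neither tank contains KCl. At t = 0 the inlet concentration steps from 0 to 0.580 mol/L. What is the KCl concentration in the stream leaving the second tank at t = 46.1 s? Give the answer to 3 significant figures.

Time constants: τᵢ = Vᵢ/Q for each well-mixed tank.
τ₁ = 124/4.88 = 25.410 s; τ₂ = 139/4.88 = 28.484 s.
Tank 1: C₁ = C_in(1 − e^(−t/τ₁)). Tank 2 (τ₁ ≠ τ₂): C₂ = C_in[1 − (τ₁ e^(−t/τ₁) − τ₂ e^(−t/τ₂))/(τ₁ − τ₂)].
At t = 46.1: e^(−t/τ₁) = 0.16296, e^(−t/τ₂) = 0.19820.
C₂ = 0.580·[1 − (25.410·0.16296 − 28.484·0.19820)/(-3.0738)] = 0.580·0.51047 = 0.29607 mol/L.

0.296 mol/L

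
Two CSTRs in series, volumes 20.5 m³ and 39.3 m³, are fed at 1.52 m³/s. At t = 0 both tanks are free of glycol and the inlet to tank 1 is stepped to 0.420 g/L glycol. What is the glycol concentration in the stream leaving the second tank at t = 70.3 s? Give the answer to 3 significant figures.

0.365 g/L

Species balance on tank i: dCᵢ/dt = (Cᵢ₋₁ − Cᵢ)/τᵢ with τᵢ = Vᵢ/Q.
τ₁ = 20.5/1.52 = 13.487 s; τ₂ = 39.3/1.52 = 25.855 s.
Solving the cascade with C₁(0)=C₂(0)=0 gives C₂(t) = C_in[1 − (τ₁ e^(−t/τ₁) − τ₂ e^(−t/τ₂))/(τ₁ − τ₂)].
At t = 70.3: e^(−t/τ₁) = 0.0054481, e^(−t/τ₂) = 0.065942.
C₂ = 0.420·[1 − (13.487·0.0054481 − 25.855·0.065942)/(-12.368)] = 0.420·0.86809 = 0.36460 g/L.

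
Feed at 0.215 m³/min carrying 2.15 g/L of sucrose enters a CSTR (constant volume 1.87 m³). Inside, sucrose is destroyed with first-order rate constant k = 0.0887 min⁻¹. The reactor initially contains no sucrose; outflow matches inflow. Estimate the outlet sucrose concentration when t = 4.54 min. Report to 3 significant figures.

V dC/dt = Q(C_in − C) − k V C.
This is linear with rate a = Q/V + k = 0.20367 min⁻¹.
C_ss = Q C_in/(Q + kV) = 1.2137 g/L; C(t) = C_ss + (C₀ − C_ss) e^(−a t).
C(4.54) = 1.2137 + (-1.2137)·e^(−0.20367·4.54) = 1.2137 + (-1.2137)·0.39666 = 0.73226 g/L.

0.732 g/L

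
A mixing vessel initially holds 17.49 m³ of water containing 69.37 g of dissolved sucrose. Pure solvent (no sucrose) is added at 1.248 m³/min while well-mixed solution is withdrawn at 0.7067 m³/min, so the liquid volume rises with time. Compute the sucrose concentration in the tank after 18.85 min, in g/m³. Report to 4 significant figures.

Total volume: dV/dt = Q_in − Q_out = 0.541300 m³/min, so V(t) = 17.49 + 0.541300 t and V(18.85) = 27.6935 m³.
Species balance (pure solvent in): dm/dt = −Q_out · m/V(t).
Separate: dm/m = −Q_out dt/V(t) ⇒ ln(m/m₀) = −(Q_out/(Q_in−Q_out)) ln(V/V₀).
m = m₀ (V₀/V)^(Q_out/(Q_in−Q_out)) = 69.37 × (17.49/27.6935)^(1.30556) = 38.0713 g.
C = m/V = 38.0713/27.6935 = 1.37474 g/m³.

1.375 g/m³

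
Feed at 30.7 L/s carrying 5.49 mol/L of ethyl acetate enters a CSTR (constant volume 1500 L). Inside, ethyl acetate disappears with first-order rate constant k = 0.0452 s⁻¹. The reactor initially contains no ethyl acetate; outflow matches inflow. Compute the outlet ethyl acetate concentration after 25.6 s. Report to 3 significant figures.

1.39 mol/L

Species balance: V dC/dt = Q C_in − Q C − k V C.
dC/dt = (Q/V) C_in − (Q/V + k) C; effective rate a = Q/V + k = 0.020467 + 0.0452 = 0.065667 s⁻¹.
C_ss = Q C_in/(Q + kV) = 1.7111 mol/L; C(t) = C_ss + (C₀ − C_ss) e^(−a t).
C(25.6) = 1.7111 + (-1.7111)·e^(−0.065667·25.6) = 1.7111 + (-1.7111)·0.18618 = 1.3925 mol/L.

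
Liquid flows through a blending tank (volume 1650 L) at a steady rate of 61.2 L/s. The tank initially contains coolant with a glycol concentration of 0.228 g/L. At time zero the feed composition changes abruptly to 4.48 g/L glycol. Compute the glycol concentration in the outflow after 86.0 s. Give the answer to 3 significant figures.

Accumulation = in − out for the solute gives V dC/dt = Q(C_in − C).
So dC/dt = (C_in − C)/τ with τ = V/Q = 1650/61.2 = 26.961 s.
Integrating: C(t) = C_in + (C₀ − C_in) e^(−t/τ).
C(86.0) = 4.48 + (0.228 − 4.48)·e^(−86.0/26.961) = 4.48 + (-4.2520)·0.041179 = 4.3049 g/L.

4.30 g/L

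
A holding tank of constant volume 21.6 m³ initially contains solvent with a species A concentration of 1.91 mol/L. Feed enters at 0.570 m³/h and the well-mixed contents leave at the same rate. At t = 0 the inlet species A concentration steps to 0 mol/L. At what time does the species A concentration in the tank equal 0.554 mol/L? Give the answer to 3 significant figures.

Accumulation = in − out for the solute gives V dC/dt = Q(C_in − C), so τ = V/Q = 37.895 h.
C(t) = C_in + (C₀ − C_in) e^(−t/τ). Set C = 0.554 and solve for t:
e^(−t/τ) = (C − C_in)/(C₀ − C_in) = (0.554 − 0)/(1.91 − 0) = 0.29005
t = −τ ln(…) = 37.895 × 1.2377 = 46.902 h.

46.9 h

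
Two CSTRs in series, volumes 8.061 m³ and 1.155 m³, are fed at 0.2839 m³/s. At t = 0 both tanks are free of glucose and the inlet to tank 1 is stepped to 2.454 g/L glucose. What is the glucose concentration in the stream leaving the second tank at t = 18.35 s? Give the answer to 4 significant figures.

0.9576 g/L

Time constants: τᵢ = Vᵢ/Q for each well-mixed tank.
τ₁ = 8.061/0.2839 = 28.3938 s; τ₂ = 1.155/0.2839 = 4.06833 s.
Tank 1: C₁ = C_in(1 − e^(−t/τ₁)). Tank 2 (τ₁ ≠ τ₂): C₂ = C_in[1 − (τ₁ e^(−t/τ₁) − τ₂ e^(−t/τ₂))/(τ₁ − τ₂)].
At t = 18.35: e^(−t/τ₁) = 0.523998, e^(−t/τ₂) = 0.0109936.
C₂ = 2.454·[1 − (28.3938·0.523998 − 4.06833·0.0109936)/(24.3255)] = 2.454·0.390204 = 0.957562 g/L.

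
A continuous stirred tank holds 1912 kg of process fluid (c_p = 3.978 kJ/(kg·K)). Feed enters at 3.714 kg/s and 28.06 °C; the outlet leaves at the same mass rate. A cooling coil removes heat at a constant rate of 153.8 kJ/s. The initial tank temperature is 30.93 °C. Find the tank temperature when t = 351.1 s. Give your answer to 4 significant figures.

M c_p dT/dt = ṁ c_p (T_in − T) − Q̇.
Rearrange: dT/dt = (T_ss − T)/τ with τ = M/ṁ = 514.809 s and T_ss = T_in − Q̇/(ṁ c_p) = 17.6500 °C.
This is linear first-order; T(t) = T_ss + (T₀ − T_ss) e^(−t/τ).
T(351.1) = 17.6500 + (13.2800)·e^(−351.1/514.809) = 17.6500 + (13.2800)·0.505604 = 24.3644 °C.

24.36 °C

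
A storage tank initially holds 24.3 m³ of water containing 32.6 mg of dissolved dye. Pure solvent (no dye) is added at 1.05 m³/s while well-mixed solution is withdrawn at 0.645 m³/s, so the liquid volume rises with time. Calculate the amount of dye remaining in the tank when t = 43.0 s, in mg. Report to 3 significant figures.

13.8 mg

Let m(t) be the amount of dye. Volume: V(t) = V₀ + (Q_in − Q_out) t = 24.3 + 0.40500 t; V(43.0) = 41.715 m³.
Solute balance: dm/dt = 0 − Q_out C = −Q_out m/V(t).
Separate: dm/m = −Q_out dt/V(t) ⇒ ln(m/m₀) = −(Q_out/(Q_in−Q_out)) ln(V/V₀).
m = m₀ (V₀/V)^(Q_out/(Q_in−Q_out)) = 32.6 × (24.3/41.715)^(1.5926) = 13.787 mg.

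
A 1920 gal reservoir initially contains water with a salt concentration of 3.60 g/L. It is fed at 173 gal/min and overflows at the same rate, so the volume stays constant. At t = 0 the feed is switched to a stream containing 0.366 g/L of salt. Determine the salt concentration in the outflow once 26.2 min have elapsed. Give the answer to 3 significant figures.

Unsteady species balance (constant V, well mixed): V dC/dt = Q(C_in − C).
Time constant τ = V/Q = 1920/173 = 11.098 min.
Solution: C(t) = C_in + (C₀ − C_in) e^(−t/τ).
C(26.2) = 0.366 + (3.60 − 0.366)·e^(−26.2/11.098) = 0.366 + (3.2340)·0.094351 = 0.67113 g/L.

0.671 g/L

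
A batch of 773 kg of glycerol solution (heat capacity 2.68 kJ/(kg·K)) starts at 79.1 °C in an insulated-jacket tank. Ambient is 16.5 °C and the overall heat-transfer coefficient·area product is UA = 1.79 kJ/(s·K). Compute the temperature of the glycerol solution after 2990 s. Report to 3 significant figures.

Unsteady energy balance on the tank contents: M c_p dT/dt = −UA(T − T_amb).
dT/dt = (T_ss − T)/τ with T_ss = T_amb = 16.500 °C, τ = M c_p/UA = 773·2.68/1.79 = 1157.3 s.
Solution: T(t) = T_ss + (T₀ − T_ss) e^(−t/τ).
T(2990) = 16.500 + (62.600)·0.075509 = 21.227 °C.

21.2 °C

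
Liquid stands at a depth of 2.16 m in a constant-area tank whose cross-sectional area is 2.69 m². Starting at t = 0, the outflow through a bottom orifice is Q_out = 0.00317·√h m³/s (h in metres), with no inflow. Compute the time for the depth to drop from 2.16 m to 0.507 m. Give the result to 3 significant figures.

With no inflow, A dh/dt = −0.00317 √h.
∫ h^(−1/2) dh = −(0.00317/A) ∫ dt, giving 2√h = 2√h₀ − (0.00317/A) t.
t = 2A(√h₀ − √h)/0.00317 = 2·2.69·(√2.16 − √0.507)/0.00317
  = 5.3800 × (1.4697 − 0.71204) / 0.00317 = 1285.9 s.

1290 s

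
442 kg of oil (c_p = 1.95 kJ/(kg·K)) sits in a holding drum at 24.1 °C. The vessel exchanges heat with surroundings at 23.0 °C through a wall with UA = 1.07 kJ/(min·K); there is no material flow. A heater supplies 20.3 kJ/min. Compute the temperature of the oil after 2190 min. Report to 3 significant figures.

Lumped-capacitance energy balance: M c_p dT/dt = UA(T_amb − T) + Q̇.
dT/dt = (T_ss − T)/τ with T_ss = T_amb + Q̇/UA = 23.0 + 20.3/1.07 = 41.972 °C, τ = M c_p/UA = 442·1.95/1.07 = 805.51 min.
T approaches T_ss exponentially: T(t) = T_ss + (T₀ − T_ss) e^(−t/τ).
T(2190) = 41.972 + (-17.872)·0.065956 = 40.793 °C.

40.8 °C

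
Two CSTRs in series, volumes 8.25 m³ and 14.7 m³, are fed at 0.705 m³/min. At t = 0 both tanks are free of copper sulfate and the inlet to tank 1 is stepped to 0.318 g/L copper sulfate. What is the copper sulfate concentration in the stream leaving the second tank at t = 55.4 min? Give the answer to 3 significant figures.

Each tank obeys Vᵢ dCᵢ/dt = Q(Cᵢ₋₁ − Cᵢ), so τᵢ = Vᵢ/Q.
τ₁ = 8.25/0.705 = 11.702 min; τ₂ = 14.7/0.705 = 20.851 min.
Solving the cascade with C₁(0)=C₂(0)=0 gives C₂(t) = C_in[1 − (τ₁ e^(−t/τ₁) − τ₂ e^(−t/τ₂))/(τ₁ − τ₂)].
At t = 55.4: e^(−t/τ₁) = 0.0087896, e^(−t/τ₂) = 0.070163.
C₂ = 0.318·[1 − (11.702·0.0087896 − 20.851·0.070163)/(-9.1489)] = 0.318·0.85134 = 0.27073 g/L.

0.271 g/L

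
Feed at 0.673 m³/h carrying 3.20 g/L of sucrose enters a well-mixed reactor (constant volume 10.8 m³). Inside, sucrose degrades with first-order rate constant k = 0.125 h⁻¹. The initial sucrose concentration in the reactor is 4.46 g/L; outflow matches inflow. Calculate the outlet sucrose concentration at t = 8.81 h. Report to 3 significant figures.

1.72 g/L

Species balance: V dC/dt = Q C_in − Q C − k V C.
dC/dt = (Q/V) C_in − (Q/V + k) C; effective rate a = Q/V + k = 0.062315 + 0.125 = 0.18731 h⁻¹.
C_ss = Q C_in/(Q + kV) = 1.0646 g/L; C(t) = C_ss + (C₀ − C_ss) e^(−a t).
C(8.81) = 1.0646 + (3.3954)·e^(−0.18731·8.81) = 1.0646 + (3.3954)·0.19200 = 1.7165 g/L.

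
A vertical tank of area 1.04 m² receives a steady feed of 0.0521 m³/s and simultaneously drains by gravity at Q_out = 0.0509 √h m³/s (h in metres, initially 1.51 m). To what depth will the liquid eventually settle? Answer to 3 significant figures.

1.05 m

Level balance: A dh/dt = 0.0521 − 0.0509 √h. Setting dh/dt = 0:
Q_in = 0.0509 √h_ss ⇒ √h_ss = 0.0521/0.0509 = 1.0236.
h_ss = 1.0236² = 1.0477 m. (Since h₀ = 1.51 m > h_ss, the level will fall toward this value.)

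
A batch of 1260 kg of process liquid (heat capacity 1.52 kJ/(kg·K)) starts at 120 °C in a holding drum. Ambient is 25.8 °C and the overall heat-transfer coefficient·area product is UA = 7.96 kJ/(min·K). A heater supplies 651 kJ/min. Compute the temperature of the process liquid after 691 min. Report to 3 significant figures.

108 °C

Lumped-capacitance energy balance: M c_p dT/dt = UA(T_amb − T) + Q̇.
dT/dt = (T_ss − T)/τ with T_ss = T_amb + Q̇/UA = 25.8 + 651/7.96 = 107.58 °C, τ = M c_p/UA = 1260·1.52/7.96 = 240.60 min.
Integrating: T(t) = T_ss + (T₀ − T_ss) e^(−t/τ).
T(691) = 107.58 + (12.416)·0.056588 = 108.29 °C.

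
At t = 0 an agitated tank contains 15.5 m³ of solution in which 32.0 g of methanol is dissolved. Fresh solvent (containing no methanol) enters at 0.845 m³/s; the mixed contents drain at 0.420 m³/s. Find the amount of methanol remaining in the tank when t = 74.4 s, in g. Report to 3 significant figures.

Total volume: dV/dt = Q_in − Q_out = 0.42500 m³/s, so V(t) = 15.5 + 0.42500 t and V(74.4) = 47.120 m³.
No methanol enters, so dm/dt = −Q_out · (m/V).
Separate: dm/m = −Q_out dt/V(t) ⇒ ln(m/m₀) = −(Q_out/(Q_in−Q_out)) ln(V/V₀).
m = m₀ (V₀/V)^(Q_out/(Q_in−Q_out)) = 32.0 × (15.5/47.120)^(0.98824) = 10.665 g.

10.7 g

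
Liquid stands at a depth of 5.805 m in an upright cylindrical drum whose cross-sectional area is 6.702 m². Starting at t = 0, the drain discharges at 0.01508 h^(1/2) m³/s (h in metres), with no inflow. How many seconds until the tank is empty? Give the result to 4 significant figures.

2142 s

Accumulation of liquid (constant cross-section A): A dh/dt = −0.01508 √h.
This is separable: 2 d(√h)/dt = −0.01508/A, so √h = √h₀ − (0.01508/(2A)) t.
Tank is empty when √h = 0: t_empty = 2A√h₀/0.01508.
t_empty = 2·6.702·√5.805/0.01508 = 13.4040·2.40936/0.01508 = 2141.58 s.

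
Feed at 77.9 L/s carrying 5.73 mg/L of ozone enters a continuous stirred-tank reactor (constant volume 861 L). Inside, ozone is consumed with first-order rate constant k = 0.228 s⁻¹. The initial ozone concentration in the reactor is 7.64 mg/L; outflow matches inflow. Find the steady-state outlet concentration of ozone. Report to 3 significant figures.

1.63 mg/L

V dC/dt = Q(C_in − C) − k V C.
Steady state (dC/dt = 0): C_ss = Q C_in/(Q + kV) = C_in/(1 + kV/Q).
C_ss = 77.9·5.73/(77.9 + 0.228·861) = 446.37/274.21 = 1.6278 mg/L.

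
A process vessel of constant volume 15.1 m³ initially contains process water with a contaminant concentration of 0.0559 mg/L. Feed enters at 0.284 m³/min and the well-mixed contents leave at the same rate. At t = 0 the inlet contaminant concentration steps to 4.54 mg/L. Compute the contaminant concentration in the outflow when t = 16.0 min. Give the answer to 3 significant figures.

Mass balance on the solute (V constant): V dC/dt = Q(C_in − C).
So dC/dt = (C_in − C)/τ with τ = V/Q = 15.1/0.284 = 53.169 min.
Solution: C(t) = C_in + (C₀ − C_in) e^(−t/τ).
C(16.0) = 4.54 + (0.0559 − 4.54)·e^(−16.0/53.169) = 4.54 + (-4.4841)·0.74013 = 1.2212 mg/L.

1.22 mg/L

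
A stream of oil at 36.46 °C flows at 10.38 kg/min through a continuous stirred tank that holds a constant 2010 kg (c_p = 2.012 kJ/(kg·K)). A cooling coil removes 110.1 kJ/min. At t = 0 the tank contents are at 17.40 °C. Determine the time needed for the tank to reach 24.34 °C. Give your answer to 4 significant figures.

135.5 min

Energy balance: M c_p dT/dt = ṁ c_p (T_in − T) − 110.1.
τ = M/ṁ = 193.642 min; T_ss = T_in − Q̇/(ṁ c_p) = 31.1882 °C.
T(t) = T_ss + (T₀ − T_ss) e^(−t/τ). Set T = 24.34:
e^(−t/τ) = (24.34 − 31.1882)/(17.40 − 31.1882) = 0.496670
t = −193.642 · ln(0.496670) = 135.516 min.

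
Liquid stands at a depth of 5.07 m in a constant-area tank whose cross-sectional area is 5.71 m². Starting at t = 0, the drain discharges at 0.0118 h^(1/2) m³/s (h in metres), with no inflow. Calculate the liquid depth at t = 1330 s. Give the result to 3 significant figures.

0.770 m

With no inflow, A dh/dt = −0.0118 √h.
This is separable: 2 d(√h)/dt = −0.0118/A, so √h = √h₀ − (0.0118/(2A)) t.
√h = √5.07 − 0.0118·1330/(2·5.71) = 2.2517 − 1.3743 = 0.87741.
h = 0.87741² = 0.76985 m.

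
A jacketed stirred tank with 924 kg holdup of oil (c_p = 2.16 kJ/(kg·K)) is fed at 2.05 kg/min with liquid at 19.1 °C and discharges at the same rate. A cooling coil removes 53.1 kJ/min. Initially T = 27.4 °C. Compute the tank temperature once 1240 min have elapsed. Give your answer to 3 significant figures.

M c_p dT/dt = ṁ c_p (T_in − T) − Q̇.
τ = M/ṁ = 450.73 min; T_ss = T_in − Q̇/(ṁ c_p) = 19.1 − 53.1/(2.05·2.16) = 7.1081 °C.
T approaches T_ss exponentially: T(t) = T_ss + (T₀ − T_ss) e^(−t/τ).
T(1240) = 7.1081 + (20.292)·e^(−1240/450.73) = 7.1081 + (20.292)·0.063859 = 8.4039 °C.

8.40 °C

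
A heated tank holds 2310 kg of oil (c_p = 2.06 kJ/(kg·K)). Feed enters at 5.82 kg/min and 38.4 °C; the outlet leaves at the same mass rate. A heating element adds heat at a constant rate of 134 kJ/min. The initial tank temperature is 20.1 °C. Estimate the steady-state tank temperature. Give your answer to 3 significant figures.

49.6 °C

M c_p dT/dt = ṁ c_p (T_in − T) + Q̇.
At steady state dT/dt = 0 ⇒ T_ss = T_in + Q̇/(ṁ c_p) = 38.4 + 134/(5.82·2.06) = 49.577 °C.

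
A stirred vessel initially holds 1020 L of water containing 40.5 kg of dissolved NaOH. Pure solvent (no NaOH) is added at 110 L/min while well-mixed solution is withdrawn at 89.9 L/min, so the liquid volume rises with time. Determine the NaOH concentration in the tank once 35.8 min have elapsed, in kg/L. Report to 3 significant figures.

Total volume: dV/dt = Q_in − Q_out = 20.100 L/min, so V(t) = 1020 + 20.100 t and V(35.8) = 1739.6 L.
Species balance (pure solvent in): dm/dt = −Q_out · m/V(t).
dm/m = −Q_out dt/(V₀ + 20.100 t); integrating gives ln(m/m₀) = −(Q_out/(Q_in−Q_out)) ln(V/V₀).
m = m₀ (V₀/V)^(Q_out/(Q_in−Q_out)) = 40.5 × (1020/1739.6)^(4.4726) = 3.7196 kg.
C = m/V = 3.7196/1739.6 = 0.0021382 kg/L.

0.00214 kg/L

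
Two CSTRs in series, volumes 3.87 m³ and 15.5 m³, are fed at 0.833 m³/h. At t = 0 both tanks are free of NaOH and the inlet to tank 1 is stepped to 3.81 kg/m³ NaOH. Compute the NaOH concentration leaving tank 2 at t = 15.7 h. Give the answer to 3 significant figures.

Species balance on tank i: dCᵢ/dt = (Cᵢ₋₁ − Cᵢ)/τᵢ with τᵢ = Vᵢ/Q.
τ₁ = 3.87/0.833 = 4.6459 h; τ₂ = 15.5/0.833 = 18.607 h.
Solving the cascade with C₁(0)=C₂(0)=0 gives C₂(t) = C_in[1 − (τ₁ e^(−t/τ₁) − τ₂ e^(−t/τ₂))/(τ₁ − τ₂)].
At t = 15.7: e^(−t/τ₁) = 0.034069, e^(−t/τ₂) = 0.43010.
C₂ = 3.81·[1 − (4.6459·0.034069 − 18.607·0.43010)/(-13.962)] = 3.81·0.43812 = 1.6692 kg/m³.

1.67 kg/m³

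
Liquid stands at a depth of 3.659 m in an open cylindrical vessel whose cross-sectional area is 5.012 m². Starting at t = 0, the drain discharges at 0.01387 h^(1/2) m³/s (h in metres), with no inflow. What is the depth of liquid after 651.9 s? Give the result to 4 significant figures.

1.022 m

A dh/dt = −Q_out = −0.01387 √h.
Separate and integrate: 2(√h − √h₀) = −(0.01387/A) t.
√h = √3.659 − 0.01387·651.9/(2·5.012) = 1.91285 − 0.902020 = 1.01083.
h = 1.01083² = 1.02178 m.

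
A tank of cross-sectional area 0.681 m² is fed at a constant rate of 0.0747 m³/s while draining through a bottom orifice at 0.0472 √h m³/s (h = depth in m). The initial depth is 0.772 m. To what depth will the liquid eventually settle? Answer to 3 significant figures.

Level balance: A dh/dt = 0.0747 − 0.0472 √h. Setting dh/dt = 0:
Q_in = 0.0472 √h_ss ⇒ √h_ss = 0.0747/0.0472 = 1.5826.
h_ss = 1.5826² = 2.5047 m. (Since h₀ = 0.772 m < h_ss, the level will rise toward this value.)

2.50 m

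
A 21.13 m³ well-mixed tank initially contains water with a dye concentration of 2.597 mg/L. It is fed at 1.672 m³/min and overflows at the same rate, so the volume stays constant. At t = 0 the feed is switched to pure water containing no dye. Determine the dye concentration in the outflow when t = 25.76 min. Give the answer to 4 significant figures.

Species balance on the tank: V dC/dt = Q(C_in − C).
So dC/dt = (C_in − C)/τ with τ = V/Q = 21.13/1.672 = 12.6376 min.
Integrating: C(t) = C_in + (C₀ − C_in) e^(−t/τ).
C(25.76) = 0 + (2.597 − 0)·e^(−25.76/12.6376) = 0 + (2.59700)·0.130241 = 0.338236 mg/L.

0.3382 mg/L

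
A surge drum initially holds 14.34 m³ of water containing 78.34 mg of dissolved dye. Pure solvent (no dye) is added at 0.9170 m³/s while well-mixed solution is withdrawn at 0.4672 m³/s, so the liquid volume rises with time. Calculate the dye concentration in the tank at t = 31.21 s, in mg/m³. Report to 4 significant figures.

1.359 mg/m³

Let m(t) be the amount of dye. Volume: V(t) = V₀ + (Q_in − Q_out) t = 14.34 + 0.449800 t; V(31.21) = 28.3783 m³.
No dye enters, so dm/dt = −Q_out · (m/V).
Separate: dm/m = −Q_out dt/V(t) ⇒ ln(m/m₀) = −(Q_out/(Q_in−Q_out)) ln(V/V₀).
m = m₀ (V₀/V)^(Q_out/(Q_in−Q_out)) = 78.34 × (14.34/28.3783)^(1.03868) = 38.5549 mg.
C = m/V = 38.5549/28.3783 = 1.35861 mg/m³.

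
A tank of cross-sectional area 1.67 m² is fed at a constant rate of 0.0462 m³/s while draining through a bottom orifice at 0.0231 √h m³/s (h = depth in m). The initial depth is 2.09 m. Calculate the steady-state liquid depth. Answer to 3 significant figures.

4.00 m

Level balance: A dh/dt = 0.0462 − 0.0231 √h. Setting dh/dt = 0:
Q_in = 0.0231 √h_ss ⇒ √h_ss = 0.0462/0.0231 = 2.0000.
h_ss = 2.0000² = 4.0000 m. (Since h₀ = 2.09 m < h_ss, the level will rise toward this value.)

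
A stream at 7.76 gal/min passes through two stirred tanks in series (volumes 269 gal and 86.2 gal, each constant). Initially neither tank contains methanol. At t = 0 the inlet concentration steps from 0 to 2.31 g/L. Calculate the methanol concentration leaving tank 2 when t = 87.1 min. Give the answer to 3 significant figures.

Each tank obeys Vᵢ dCᵢ/dt = Q(Cᵢ₋₁ − Cᵢ), so τᵢ = Vᵢ/Q.
τ₁ = 269/7.76 = 34.665 min; τ₂ = 86.2/7.76 = 11.108 min.
Tank 1: C₁ = C_in(1 − e^(−t/τ₁)). Tank 2 (τ₁ ≠ τ₂): C₂ = C_in[1 − (τ₁ e^(−t/τ₁) − τ₂ e^(−t/τ₂))/(τ₁ − τ₂)].
At t = 87.1: e^(−t/τ₁) = 0.081055, e^(−t/τ₂) = 0.00039327.
C₂ = 2.31·[1 − (34.665·0.081055 − 11.108·0.00039327)/(23.557)] = 2.31·0.88091 = 2.0349 g/L.

2.03 g/L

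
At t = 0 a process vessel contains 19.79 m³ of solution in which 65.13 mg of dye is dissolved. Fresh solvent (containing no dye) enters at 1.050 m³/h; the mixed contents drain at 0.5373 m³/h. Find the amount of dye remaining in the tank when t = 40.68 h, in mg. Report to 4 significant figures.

Let m(t) be the amount of dye. Volume: V(t) = V₀ + (Q_in − Q_out) t = 19.79 + 0.512700 t; V(40.68) = 40.6466 m³.
Species balance (pure solvent in): dm/dt = −Q_out · m/V(t).
Separate: dm/m = −Q_out dt/V(t) ⇒ ln(m/m₀) = −(Q_out/(Q_in−Q_out)) ln(V/V₀).
m = m₀ (V₀/V)^(Q_out/(Q_in−Q_out)) = 65.13 × (19.79/40.6466)^(1.04798) = 30.6340 mg.

30.63 mg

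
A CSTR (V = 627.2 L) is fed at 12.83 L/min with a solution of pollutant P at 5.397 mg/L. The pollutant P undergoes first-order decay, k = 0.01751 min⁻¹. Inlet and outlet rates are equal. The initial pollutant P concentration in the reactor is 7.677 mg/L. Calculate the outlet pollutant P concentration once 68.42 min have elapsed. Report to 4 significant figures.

V dC/dt = Q(C_in − C) − k V C.
dC/dt = (Q/V) C_in − (Q/V + k) C; effective rate a = Q/V + k = 0.0204560 + 0.01751 = 0.0379660 min⁻¹.
C_ss = Q C_in/(Q + kV) = 2.90789 mg/L; C(t) = C_ss + (C₀ − C_ss) e^(−a t).
C(68.42) = 2.90789 + (4.76911)·e^(−0.0379660·68.42) = 2.90789 + (4.76911)·0.0744496 = 3.26295 mg/L.

3.263 mg/L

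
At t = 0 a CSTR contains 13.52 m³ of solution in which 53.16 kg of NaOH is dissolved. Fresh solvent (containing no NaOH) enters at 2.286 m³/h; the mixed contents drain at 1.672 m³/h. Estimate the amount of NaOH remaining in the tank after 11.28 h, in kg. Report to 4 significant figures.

17.24 kg

Let m(t) be the amount of NaOH. Volume: V(t) = V₀ + (Q_in − Q_out) t = 13.52 + 0.614000 t; V(11.28) = 20.4459 m³.
No NaOH enters, so dm/dt = −Q_out · (m/V).
dm/m = −Q_out dt/(V₀ + 0.614000 t); integrating gives ln(m/m₀) = −(Q_out/(Q_in−Q_out)) ln(V/V₀).
m = m₀ (V₀/V)^(Q_out/(Q_in−Q_out)) = 53.16 × (13.52/20.4459)^(2.72313) = 17.2357 kg.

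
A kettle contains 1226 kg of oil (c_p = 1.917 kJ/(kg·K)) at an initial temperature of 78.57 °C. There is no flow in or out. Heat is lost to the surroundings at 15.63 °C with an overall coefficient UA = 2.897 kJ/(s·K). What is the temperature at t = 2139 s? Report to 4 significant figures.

M c_p dT/dt = −UA(T − T_amb).
dT/dt = (T_ss − T)/τ with T_ss = T_amb = 15.6300 °C, τ = M c_p/UA = 1226·1.917/2.897 = 811.268 s.
Integrating: T(t) = T_ss + (T₀ − T_ss) e^(−t/τ).
T(2139) = 15.6300 + (62.9400)·0.0716032 = 20.1367 °C.

20.14 °C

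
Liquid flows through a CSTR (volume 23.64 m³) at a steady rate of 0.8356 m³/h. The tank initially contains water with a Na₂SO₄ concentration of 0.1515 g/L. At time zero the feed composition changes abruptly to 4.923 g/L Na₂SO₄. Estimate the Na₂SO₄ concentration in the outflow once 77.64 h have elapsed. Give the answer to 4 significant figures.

4.616 g/L

Mass balance on the solute (V constant): V dC/dt = Q(C_in − C).
Time constant τ = V/Q = 23.64/0.8356 = 28.2910 h.
This is linear first-order; C(t) = C_in + (C₀ − C_in) e^(−t/τ).
C(77.64) = 4.923 + (0.1515 − 4.923)·e^(−77.64/28.2910) = 4.923 + (-4.77150)·0.0642913 = 4.61623 g/L.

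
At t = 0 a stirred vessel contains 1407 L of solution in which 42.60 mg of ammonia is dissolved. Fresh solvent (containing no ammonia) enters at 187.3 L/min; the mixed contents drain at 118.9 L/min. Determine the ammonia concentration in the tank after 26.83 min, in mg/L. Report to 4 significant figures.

Total volume: dV/dt = Q_in − Q_out = 68.4000 L/min, so V(t) = 1407 + 68.4000 t and V(26.83) = 3242.17 L.
Species balance (pure solvent in): dm/dt = −Q_out · m/V(t).
Separate: dm/m = −Q_out dt/V(t) ⇒ ln(m/m₀) = −(Q_out/(Q_in−Q_out)) ln(V/V₀).
m = m₀ (V₀/V)^(Q_out/(Q_in−Q_out)) = 42.60 × (1407/3242.17)^(1.73830) = 9.98163 mg.
C = m/V = 9.98163/3242.17 = 0.00307869 mg/L.

0.003079 mg/L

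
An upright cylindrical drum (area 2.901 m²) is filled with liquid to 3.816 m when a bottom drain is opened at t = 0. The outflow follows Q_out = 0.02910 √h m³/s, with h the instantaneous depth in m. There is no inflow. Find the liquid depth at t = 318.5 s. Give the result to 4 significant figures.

0.1267 m

Mass balance (ρ constant): A dh/dt = −0.02910 √h.
∫ h^(−1/2) dh = −(0.02910/A) ∫ dt, giving 2√h = 2√h₀ − (0.02910/A) t.
√h = √3.816 − 0.02910·318.5/(2·2.901) = 1.95346 − 1.59744 = 0.356018.
h = 0.356018² = 0.126749 m.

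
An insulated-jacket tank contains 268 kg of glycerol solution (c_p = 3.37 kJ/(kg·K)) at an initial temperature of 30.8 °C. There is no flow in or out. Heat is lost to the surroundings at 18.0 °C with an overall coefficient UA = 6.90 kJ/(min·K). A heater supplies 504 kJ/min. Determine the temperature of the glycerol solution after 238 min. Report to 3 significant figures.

Heat balance on the well-mixed liquid: M c_p dT/dt = −UA(T − T_amb) + Q̇.
dT/dt = (T_ss − T)/τ with T_ss = T_amb + Q̇/UA = 18.0 + 504/6.90 = 91.043 °C, τ = M c_p/UA = 268·3.37/6.90 = 130.89 min.
Solution: T(t) = T_ss + (T₀ − T_ss) e^(−t/τ).
T(238) = 91.043 + (-60.243)·0.16230 = 81.266 °C.

81.3 °C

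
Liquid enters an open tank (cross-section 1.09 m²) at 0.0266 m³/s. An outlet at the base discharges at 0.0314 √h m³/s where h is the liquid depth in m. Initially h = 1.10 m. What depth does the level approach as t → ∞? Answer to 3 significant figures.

0.718 m

Level balance: A dh/dt = 0.0266 − 0.0314 √h. Setting dh/dt = 0:
Q_in = 0.0314 √h_ss ⇒ √h_ss = 0.0266/0.0314 = 0.84713.
h_ss = 0.84713² = 0.71764 m. (Since h₀ = 1.10 m > h_ss, the level will fall toward this value.)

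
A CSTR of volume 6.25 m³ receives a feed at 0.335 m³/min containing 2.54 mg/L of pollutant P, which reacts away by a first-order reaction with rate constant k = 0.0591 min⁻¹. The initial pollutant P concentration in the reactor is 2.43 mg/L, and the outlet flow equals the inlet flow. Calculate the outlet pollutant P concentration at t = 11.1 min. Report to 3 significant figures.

1.56 mg/L

V dC/dt = Q(C_in − C) − k V C.
dC/dt = (Q/V) C_in − (Q/V + k) C; effective rate a = Q/V + k = 0.053600 + 0.0591 = 0.11270 min⁻¹.
C_ss = Q C_in/(Q + kV) = 1.2080 mg/L; C(t) = C_ss + (C₀ − C_ss) e^(−a t).
C(11.1) = 1.2080 + (1.2220)·e^(−0.11270·11.1) = 1.2080 + (1.2220)·0.28623 = 1.5578 mg/L.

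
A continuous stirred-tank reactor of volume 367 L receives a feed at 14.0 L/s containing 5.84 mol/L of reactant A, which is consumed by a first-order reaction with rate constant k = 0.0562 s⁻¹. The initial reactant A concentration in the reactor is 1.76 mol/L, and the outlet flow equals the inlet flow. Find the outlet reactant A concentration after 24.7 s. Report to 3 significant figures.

Accumulation = in − out − consumed: V dC/dt = Q C_in − Q C − k V C.
This is linear with rate a = Q/V + k = 0.094347 s⁻¹.
C_ss = Q C_in/(Q + kV) = 2.3613 mol/L; C(t) = C_ss + (C₀ − C_ss) e^(−a t).
C(24.7) = 2.3613 + (-0.60127)·e^(−0.094347·24.7) = 2.3613 + (-0.60127)·0.097259 = 2.3028 mol/L.

2.30 mol/L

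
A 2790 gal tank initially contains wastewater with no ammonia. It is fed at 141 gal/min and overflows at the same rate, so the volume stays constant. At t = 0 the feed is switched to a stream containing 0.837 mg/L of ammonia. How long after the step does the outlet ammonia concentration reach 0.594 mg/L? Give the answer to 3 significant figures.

24.5 min

Accumulation = in − out for the solute gives V dC/dt = Q(C_in − C), so τ = V/Q = 19.787 min.
C(t) = C_in + (C₀ − C_in) e^(−t/τ). Set C = 0.594 and solve for t:
e^(−t/τ) = (C − C_in)/(C₀ − C_in) = (0.594 − 0.837)/(0 − 0.837) = 0.29032
t = −τ ln(…) = 19.787 × 1.2368 = 24.472 min.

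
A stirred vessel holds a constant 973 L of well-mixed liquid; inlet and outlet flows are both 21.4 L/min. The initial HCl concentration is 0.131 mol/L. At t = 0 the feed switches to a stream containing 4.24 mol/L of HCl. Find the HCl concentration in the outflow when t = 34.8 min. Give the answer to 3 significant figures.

2.33 mol/L

Unsteady species balance (constant V, well mixed): V dC/dt = Q(C_in − C).
So dC/dt = (C_in − C)/τ with τ = V/Q = 973/21.4 = 45.467 min.
Integrating: C(t) = C_in + (C₀ − C_in) e^(−t/τ).
C(34.8) = 4.24 + (0.131 − 4.24)·e^(−34.8/45.467) = 4.24 + (-4.1090)·0.46515 = 2.3287 mol/L.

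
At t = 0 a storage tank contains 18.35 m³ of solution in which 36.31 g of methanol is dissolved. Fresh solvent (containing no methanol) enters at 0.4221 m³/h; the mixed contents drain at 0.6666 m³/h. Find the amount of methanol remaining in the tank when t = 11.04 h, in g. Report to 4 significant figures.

Total volume: dV/dt = Q_in − Q_out = -0.244500 m³/h, so V(t) = 18.35 − 0.244500 t and V(11.04) = 15.6507 m³.
No methanol enters, so dm/dt = −Q_out · (m/V).
dm/m = −Q_out dt/(V₀ − 0.244500 t); integrating gives ln(m/m₀) = −(Q_out/(Q_in−Q_out)) ln(V/V₀).
m = m₀ (V₀/V)^(Q_out/(Q_in−Q_out)) = 36.31 × (18.35/15.6507)^(-2.72638) = 23.5304 g.

23.53 g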